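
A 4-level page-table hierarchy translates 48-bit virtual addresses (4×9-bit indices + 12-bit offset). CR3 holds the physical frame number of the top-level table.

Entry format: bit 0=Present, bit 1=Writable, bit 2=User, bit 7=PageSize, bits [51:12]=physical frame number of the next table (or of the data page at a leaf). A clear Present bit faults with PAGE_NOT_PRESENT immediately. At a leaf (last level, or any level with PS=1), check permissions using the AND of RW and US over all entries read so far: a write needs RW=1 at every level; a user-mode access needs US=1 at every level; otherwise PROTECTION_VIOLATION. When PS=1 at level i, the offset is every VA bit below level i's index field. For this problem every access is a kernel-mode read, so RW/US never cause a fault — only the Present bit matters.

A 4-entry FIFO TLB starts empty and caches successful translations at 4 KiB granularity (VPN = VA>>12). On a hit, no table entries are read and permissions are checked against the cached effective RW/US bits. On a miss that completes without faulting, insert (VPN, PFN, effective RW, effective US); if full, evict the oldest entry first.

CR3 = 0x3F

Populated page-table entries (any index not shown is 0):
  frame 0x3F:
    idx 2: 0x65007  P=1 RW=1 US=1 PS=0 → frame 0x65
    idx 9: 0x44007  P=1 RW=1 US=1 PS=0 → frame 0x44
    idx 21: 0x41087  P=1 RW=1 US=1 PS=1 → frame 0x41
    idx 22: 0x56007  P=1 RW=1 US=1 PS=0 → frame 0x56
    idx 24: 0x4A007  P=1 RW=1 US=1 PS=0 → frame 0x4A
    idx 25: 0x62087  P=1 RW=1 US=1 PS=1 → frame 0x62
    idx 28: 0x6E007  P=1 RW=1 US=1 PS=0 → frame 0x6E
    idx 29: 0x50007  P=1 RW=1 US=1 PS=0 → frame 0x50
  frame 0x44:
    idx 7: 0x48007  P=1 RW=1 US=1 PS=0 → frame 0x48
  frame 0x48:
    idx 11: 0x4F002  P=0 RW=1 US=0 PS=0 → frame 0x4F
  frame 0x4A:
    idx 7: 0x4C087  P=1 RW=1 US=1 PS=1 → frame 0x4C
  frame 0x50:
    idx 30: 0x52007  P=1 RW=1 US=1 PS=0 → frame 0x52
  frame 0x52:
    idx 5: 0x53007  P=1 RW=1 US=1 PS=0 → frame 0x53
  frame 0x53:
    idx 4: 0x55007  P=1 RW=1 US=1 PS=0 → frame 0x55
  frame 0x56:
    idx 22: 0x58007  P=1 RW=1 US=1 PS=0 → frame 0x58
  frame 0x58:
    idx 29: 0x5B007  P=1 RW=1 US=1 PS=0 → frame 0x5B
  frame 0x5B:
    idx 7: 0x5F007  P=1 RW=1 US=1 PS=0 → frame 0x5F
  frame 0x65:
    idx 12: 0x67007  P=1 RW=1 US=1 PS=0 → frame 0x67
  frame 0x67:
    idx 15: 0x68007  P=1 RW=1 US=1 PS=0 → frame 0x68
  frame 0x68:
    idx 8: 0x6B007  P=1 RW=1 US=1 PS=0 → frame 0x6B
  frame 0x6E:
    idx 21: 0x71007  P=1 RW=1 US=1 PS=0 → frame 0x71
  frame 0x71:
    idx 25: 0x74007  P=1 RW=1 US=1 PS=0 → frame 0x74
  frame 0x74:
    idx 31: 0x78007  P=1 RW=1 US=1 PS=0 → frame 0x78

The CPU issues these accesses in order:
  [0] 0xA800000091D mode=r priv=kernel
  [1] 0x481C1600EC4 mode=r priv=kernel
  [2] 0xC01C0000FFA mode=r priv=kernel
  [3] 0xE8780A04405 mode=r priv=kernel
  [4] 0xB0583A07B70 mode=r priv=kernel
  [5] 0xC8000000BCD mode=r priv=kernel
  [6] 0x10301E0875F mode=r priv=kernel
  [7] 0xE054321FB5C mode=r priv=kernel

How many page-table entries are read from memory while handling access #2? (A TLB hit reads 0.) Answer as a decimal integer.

Per-access translation:
#0 VA=0xA800000091D (r,kernel):
  L0 @0x3F[21] → 0x41087  P=1,RW=1,US=1,PS=1
  ⇒ phys 0x4191D (huge @L0)  [1 reads]
#1 VA=0x481C1600EC4 (r,kernel):
  L0 @0x3F[9] → 0x44007  P=1,RW=1,US=1,PS=0
  L1 @0x44[7] → 0x48007  P=1,RW=1,US=1,PS=0
  L2 @0x48[11] → 0x4F002  P=0,RW=1,US=0,PS=0
  ⇒ fault: PAGE_NOT_PRESENT  — 3 lookups
#2 VA=0xC01C0000FFA (r,kernel):
  L0 @0x3F[24] → 0x4A007  P=1,RW=1,US=1,PS=0
  L1 @0x4A[7] → 0x4C087  P=1,RW=1,US=1,PS=1
  ⇒ phys 0x4CFFA (huge @L1)  [2 reads]
#3 VA=0xE8780A04405 (r,kernel):
  L0 @0x3F[29] → 0x50007  P=1,RW=1,US=1,PS=0
  L1 @0x50[30] → 0x52007  P=1,RW=1,US=1,PS=0
  L2 @0x52[5] → 0x53007  P=1,RW=1,US=1,PS=0
  L3 @0x53[4] → 0x55007  P=1,RW=1,US=1,PS=0
  ⇒ phys 0x55405  [4 reads]
#4 VA=0xB0583A07B70 (r,kernel):
  L0 @0x3F[22] → 0x56007  P=1,RW=1,US=1,PS=0
  L1 @0x56[22] → 0x58007  P=1,RW=1,US=1,PS=0
  L2 @0x58[29] → 0x5B007  P=1,RW=1,US=1,PS=0
  L3 @0x5B[7] → 0x5F007  P=1,RW=1,US=1,PS=0
  ⇒ phys 0x5FB70  [4 reads]
#5 VA=0xC8000000BCD (r,kernel):
  L0 @0x3F[25] → 0x62087  P=1,RW=1,US=1,PS=1
  ⇒ phys 0x62BCD (huge @L0)  [1 reads]
#6 VA=0x10301E0875F (r,kernel):
  L0 @0x3F[2] → 0x65007  P=1,RW=1,US=1,PS=0
  L1 @0x65[12] → 0x67007  P=1,RW=1,US=1,PS=0
  L2 @0x67[15] → 0x68007  P=1,RW=1,US=1,PS=0
  L3 @0x68[8] → 0x6B007  P=1,RW=1,US=1,PS=0
  ⇒ phys 0x6B75F  [4 reads]
#7 VA=0xE054321FB5C (r,kernel):
  L0 @0x3F[28] → 0x6E007  P=1,RW=1,US=1,PS=0
  L1 @0x6E[21] → 0x71007  P=1,RW=1,US=1,PS=0
  L2 @0x71[25] → 0x74007  P=1,RW=1,US=1,PS=0
  L3 @0x74[31] → 0x78007  P=1,RW=1,US=1,PS=0
  ⇒ phys 0x78B5C  [4 reads]

Entries read for #2: 2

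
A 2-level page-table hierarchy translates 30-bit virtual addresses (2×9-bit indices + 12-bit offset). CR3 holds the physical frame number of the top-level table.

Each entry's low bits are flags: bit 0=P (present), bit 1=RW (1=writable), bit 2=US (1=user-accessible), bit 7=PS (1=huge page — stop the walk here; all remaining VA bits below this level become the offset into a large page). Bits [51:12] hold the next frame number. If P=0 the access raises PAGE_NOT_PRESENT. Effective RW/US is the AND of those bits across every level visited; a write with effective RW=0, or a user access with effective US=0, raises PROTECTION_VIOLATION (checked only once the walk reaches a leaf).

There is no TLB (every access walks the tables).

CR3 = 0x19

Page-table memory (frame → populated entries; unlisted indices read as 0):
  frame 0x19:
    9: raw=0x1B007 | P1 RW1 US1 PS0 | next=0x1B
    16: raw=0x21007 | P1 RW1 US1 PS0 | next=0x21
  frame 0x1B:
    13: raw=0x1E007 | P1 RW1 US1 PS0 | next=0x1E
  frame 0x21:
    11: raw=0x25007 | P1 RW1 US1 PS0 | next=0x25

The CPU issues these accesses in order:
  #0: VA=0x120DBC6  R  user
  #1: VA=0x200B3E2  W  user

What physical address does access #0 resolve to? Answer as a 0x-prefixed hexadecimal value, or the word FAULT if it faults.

Per-access translation:
#0 VA=0x120DBC6 (r,user):
  lvl0: tbl 0x19, slot 9 ⇒ 0x1B007 (P1/RW1/US1/PS0)
  lvl1: tbl 0x1B, slot 13 ⇒ 0x1E007 (P1/RW1/US1/PS0)
  ⇒ phys 0x1EBC6  [2 reads]
#1 VA=0x200B3E2 (w,user):
  lvl0: tbl 0x19, slot 16 ⇒ 0x21007 (P1/RW1/US1/PS0)
  lvl1: tbl 0x21, slot 11 ⇒ 0x25007 (P1/RW1/US1/PS0)
  ⇒ phys 0x253E2  [2 reads]

Access #0 PA: 0x1EBC6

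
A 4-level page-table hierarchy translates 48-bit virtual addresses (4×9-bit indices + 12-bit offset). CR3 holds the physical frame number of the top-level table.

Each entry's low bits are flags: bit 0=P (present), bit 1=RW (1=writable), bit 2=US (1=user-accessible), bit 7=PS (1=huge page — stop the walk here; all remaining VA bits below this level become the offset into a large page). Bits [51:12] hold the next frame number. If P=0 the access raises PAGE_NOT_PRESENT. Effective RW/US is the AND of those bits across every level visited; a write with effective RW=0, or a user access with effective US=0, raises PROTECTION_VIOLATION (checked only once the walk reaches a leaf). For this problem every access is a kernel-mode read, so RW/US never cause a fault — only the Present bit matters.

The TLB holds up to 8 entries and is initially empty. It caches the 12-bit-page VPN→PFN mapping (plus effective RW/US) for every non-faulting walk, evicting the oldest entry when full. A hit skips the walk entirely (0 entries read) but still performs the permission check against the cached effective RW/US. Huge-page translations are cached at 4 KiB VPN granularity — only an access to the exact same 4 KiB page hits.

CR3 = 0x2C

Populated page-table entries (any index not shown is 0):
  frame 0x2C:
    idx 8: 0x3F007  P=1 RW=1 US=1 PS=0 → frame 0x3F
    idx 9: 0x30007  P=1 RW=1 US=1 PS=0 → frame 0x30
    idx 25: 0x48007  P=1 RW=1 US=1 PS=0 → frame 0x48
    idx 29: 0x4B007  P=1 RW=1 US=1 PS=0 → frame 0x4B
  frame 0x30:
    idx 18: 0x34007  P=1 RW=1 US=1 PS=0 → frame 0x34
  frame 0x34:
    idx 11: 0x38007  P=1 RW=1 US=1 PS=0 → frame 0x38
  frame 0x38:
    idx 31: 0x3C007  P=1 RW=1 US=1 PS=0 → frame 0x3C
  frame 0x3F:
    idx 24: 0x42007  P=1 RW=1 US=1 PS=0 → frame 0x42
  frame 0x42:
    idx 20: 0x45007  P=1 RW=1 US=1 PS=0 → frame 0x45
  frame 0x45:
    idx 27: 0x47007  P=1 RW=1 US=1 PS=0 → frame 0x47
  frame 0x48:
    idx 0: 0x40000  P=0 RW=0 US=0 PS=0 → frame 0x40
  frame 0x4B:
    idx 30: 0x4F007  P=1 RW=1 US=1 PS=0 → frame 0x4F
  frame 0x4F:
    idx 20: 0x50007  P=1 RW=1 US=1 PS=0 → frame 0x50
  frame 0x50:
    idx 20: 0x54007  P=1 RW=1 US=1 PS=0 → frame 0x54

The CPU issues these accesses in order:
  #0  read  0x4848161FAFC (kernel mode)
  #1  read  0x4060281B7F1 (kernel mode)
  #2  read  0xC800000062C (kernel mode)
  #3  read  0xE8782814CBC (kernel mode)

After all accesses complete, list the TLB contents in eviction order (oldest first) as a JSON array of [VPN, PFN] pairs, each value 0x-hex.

Walk each access:
#0 VA=0x4848161FAFC (r,kernel):
  L0: frame=0x2C idx=9 entry=0x30007 [P=1 RW=1 US=1 PS=0]
  L1: frame=0x30 idx=18 entry=0x34007 [P=1 RW=1 US=1 PS=0]
  L2: frame=0x34 idx=11 entry=0x38007 [P=1 RW=1 US=1 PS=0]
  L3: frame=0x38 idx=31 entry=0x3C007 [P=1 RW=1 US=1 PS=0]
  → PA=0x3CAFC  (4 entries read)
#1 VA=0x4060281B7F1 (r,kernel):
  L0: frame=0x2C idx=8 entry=0x3F007 [P=1 RW=1 US=1 PS=0]
  L1: frame=0x3F idx=24 entry=0x42007 [P=1 RW=1 US=1 PS=0]
  L2: frame=0x42 idx=20 entry=0x45007 [P=1 RW=1 US=1 PS=0]
  L3: frame=0x45 idx=27 entry=0x47007 [P=1 RW=1 US=1 PS=0]
  → PA=0x477F1  (4 entries read)
#2 VA=0xC800000062C (r,kernel):
  L0: frame=0x2C idx=25 entry=0x48007 [P=1 RW=1 US=1 PS=0]
  L1: frame=0x48 idx=0 entry=0x40000 [P=0 RW=0 US=0 PS=0]
  → PAGE_NOT_PRESENT  (2 entries read)
#3 VA=0xE8782814CBC (r,kernel):
  L0: frame=0x2C idx=29 entry=0x4B007 [P=1 RW=1 US=1 PS=0]
  L1: frame=0x4B idx=30 entry=0x4F007 [P=1 RW=1 US=1 PS=0]
  L2: frame=0x4F idx=20 entry=0x50007 [P=1 RW=1 US=1 PS=0]
  L3: frame=0x50 idx=20 entry=0x54007 [P=1 RW=1 US=1 PS=0]
  → PA=0x54CBC  (4 entries read)

TLB: [["0x4848161F", "0x3C"], ["0x4060281B", "0x47"], ["0xE8782814", "0x54"]]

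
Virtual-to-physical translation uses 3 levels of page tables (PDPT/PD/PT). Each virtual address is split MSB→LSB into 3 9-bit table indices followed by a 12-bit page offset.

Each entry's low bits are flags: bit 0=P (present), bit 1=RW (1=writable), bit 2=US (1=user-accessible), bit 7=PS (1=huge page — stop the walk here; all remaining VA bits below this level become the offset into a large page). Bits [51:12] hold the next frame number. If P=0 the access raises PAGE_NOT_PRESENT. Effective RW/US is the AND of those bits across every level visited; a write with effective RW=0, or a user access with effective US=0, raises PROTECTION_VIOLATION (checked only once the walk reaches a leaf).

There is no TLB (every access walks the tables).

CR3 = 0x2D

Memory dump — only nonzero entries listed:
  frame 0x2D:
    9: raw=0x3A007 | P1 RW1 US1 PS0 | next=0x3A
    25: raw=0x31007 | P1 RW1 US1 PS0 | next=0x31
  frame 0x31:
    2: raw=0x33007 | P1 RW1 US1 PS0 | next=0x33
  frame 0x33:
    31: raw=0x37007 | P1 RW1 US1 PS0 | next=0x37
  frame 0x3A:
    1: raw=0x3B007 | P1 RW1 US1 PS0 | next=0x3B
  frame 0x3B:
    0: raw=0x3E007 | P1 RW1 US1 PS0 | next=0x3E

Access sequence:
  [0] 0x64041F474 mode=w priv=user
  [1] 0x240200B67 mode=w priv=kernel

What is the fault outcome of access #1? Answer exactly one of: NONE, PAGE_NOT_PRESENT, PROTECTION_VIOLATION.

Trace:
#0 VA=0x64041F474 (w,user):
  lvl0: tbl 0x2D, slot 25 ⇒ 0x31007 (P1/RW1/US1/PS0)
  lvl1: tbl 0x31, slot 2 ⇒ 0x33007 (P1/RW1/US1/PS0)
  lvl2: tbl 0x33, slot 31 ⇒ 0x37007 (P1/RW1/US1/PS0)
  ⇒ phys 0x37474  [3 reads]
#1 VA=0x240200B67 (w,kernel):
  lvl0: tbl 0x2D, slot 9 ⇒ 0x3A007 (P1/RW1/US1/PS0)
  lvl1: tbl 0x3A, slot 1 ⇒ 0x3B007 (P1/RW1/US1/PS0)
  lvl2: tbl 0x3B, slot 0 ⇒ 0x3E007 (P1/RW1/US1/PS0)
  ⇒ phys 0x3EB67  [3 reads]

Access #1 fault: NONE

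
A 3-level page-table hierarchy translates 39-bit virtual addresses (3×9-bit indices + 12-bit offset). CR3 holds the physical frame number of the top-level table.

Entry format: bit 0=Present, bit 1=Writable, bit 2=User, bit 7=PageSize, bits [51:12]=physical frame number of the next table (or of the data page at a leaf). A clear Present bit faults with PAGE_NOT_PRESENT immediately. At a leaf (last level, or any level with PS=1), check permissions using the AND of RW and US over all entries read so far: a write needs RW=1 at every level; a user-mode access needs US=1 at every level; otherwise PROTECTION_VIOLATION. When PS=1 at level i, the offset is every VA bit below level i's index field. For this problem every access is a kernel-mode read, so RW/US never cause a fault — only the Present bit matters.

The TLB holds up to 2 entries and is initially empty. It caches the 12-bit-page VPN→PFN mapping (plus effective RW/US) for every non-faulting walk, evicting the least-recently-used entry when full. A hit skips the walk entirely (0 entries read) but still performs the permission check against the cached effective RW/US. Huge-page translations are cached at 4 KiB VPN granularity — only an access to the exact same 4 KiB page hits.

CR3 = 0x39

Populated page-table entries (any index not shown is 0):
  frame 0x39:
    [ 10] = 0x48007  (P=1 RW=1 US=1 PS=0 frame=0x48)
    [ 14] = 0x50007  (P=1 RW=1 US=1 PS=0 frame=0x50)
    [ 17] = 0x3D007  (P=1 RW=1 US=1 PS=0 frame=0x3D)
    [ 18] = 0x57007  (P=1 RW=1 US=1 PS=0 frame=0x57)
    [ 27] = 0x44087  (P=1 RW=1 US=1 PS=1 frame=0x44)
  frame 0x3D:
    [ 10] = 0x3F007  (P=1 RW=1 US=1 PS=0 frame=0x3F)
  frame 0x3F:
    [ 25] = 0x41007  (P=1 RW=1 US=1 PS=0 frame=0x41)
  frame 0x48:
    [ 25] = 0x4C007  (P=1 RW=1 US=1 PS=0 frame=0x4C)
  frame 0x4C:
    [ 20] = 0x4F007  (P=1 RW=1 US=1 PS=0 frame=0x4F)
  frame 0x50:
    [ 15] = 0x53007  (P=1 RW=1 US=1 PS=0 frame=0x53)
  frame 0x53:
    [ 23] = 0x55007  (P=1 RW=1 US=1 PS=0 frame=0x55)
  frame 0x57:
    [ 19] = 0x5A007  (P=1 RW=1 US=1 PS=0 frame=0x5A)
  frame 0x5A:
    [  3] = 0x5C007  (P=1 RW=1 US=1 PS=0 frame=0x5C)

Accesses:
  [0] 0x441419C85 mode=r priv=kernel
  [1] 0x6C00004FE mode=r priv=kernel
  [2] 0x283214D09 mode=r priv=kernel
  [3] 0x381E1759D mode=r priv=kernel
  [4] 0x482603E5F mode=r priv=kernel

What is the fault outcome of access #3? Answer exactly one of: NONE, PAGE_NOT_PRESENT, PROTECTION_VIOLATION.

Walk each access:
#0 VA=0x441419C85 (r,kernel):
  L0 @0x39[17] → 0x3D007  P=1,RW=1,US=1,PS=0
  L1 @0x3D[10] → 0x3F007  P=1,RW=1,US=1,PS=0
  L2 @0x3F[25] → 0x41007  P=1,RW=1,US=1,PS=0
  ✓ 0x41C85  — 3 lookups
#1 VA=0x6C00004FE (r,kernel):
  L0 @0x39[27] → 0x44087  P=1,RW=1,US=1,PS=1
  ✓ 0x444FE (huge @L0)  — 1 lookups
#2 VA=0x283214D09 (r,kernel):
  L0 @0x39[10] → 0x48007  P=1,RW=1,US=1,PS=0
  L1 @0x48[25] → 0x4C007  P=1,RW=1,US=1,PS=0
  L2 @0x4C[20] → 0x4F007  P=1,RW=1,US=1,PS=0
  ✓ 0x4FD09  — 3 lookups
#3 VA=0x381E1759D (r,kernel):
  L0 @0x39[14] → 0x50007  P=1,RW=1,US=1,PS=0
  L1 @0x50[15] → 0x53007  P=1,RW=1,US=1,PS=0
  L2 @0x53[23] → 0x55007  P=1,RW=1,US=1,PS=0
  ✓ 0x5559D  — 3 lookups
#4 VA=0x482603E5F (r,kernel):
  L0 @0x39[18] → 0x57007  P=1,RW=1,US=1,PS=0
  L1 @0x57[19] → 0x5A007  P=1,RW=1,US=1,PS=0
  L2 @0x5A[3] → 0x5C007  P=1,RW=1,US=1,PS=0
  ✓ 0x5CE5F  — 3 lookups

Access #3 fault: NONE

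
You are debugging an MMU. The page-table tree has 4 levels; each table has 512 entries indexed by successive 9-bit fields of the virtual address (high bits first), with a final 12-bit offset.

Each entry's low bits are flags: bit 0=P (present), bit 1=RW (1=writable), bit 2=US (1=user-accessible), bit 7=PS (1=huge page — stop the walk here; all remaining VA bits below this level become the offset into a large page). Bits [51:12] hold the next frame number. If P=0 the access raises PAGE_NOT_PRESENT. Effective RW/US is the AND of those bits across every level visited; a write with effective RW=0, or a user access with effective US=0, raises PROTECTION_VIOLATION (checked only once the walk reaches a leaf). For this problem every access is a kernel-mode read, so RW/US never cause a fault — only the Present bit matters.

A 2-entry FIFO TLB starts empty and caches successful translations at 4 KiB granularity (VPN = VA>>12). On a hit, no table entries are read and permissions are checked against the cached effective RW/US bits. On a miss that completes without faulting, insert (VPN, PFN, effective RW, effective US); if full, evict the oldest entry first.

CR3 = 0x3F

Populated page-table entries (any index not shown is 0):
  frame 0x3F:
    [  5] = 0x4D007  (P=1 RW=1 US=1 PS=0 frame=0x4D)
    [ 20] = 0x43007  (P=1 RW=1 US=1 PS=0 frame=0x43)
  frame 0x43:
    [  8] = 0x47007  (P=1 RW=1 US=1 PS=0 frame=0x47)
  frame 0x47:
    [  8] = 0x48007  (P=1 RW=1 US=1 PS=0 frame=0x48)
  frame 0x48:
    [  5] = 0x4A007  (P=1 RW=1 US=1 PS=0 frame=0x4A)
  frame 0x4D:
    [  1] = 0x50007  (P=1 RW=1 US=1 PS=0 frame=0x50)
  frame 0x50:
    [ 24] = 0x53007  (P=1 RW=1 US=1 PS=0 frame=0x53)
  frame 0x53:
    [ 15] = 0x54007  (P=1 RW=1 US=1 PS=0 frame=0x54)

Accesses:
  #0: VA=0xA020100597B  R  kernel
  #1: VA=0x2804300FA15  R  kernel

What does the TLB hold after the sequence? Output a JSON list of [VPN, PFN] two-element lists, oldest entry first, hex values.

Trace:
#0 VA=0xA020100597B (r,kernel):
  L0: frame=0x3F idx=20 entry=0x43007 [P=1 RW=1 US=1 PS=0]
  L1: frame=0x43 idx=8 entry=0x47007 [P=1 RW=1 US=1 PS=0]
  L2: frame=0x47 idx=8 entry=0x48007 [P=1 RW=1 US=1 PS=0]
  L3: frame=0x48 idx=5 entry=0x4A007 [P=1 RW=1 US=1 PS=0]
  ⇒ phys 0x4A97B  [4 reads]
#1 VA=0x2804300FA15 (r,kernel):
  L0: frame=0x3F idx=5 entry=0x4D007 [P=1 RW=1 US=1 PS=0]
  L1: frame=0x4D idx=1 entry=0x50007 [P=1 RW=1 US=1 PS=0]
  L2: frame=0x50 idx=24 entry=0x53007 [P=1 RW=1 US=1 PS=0]
  L3: frame=0x53 idx=15 entry=0x54007 [P=1 RW=1 US=1 PS=0]
  ⇒ phys 0x54A15  [4 reads]

TLB: [["0xA0201005", "0x4A"], ["0x2804300F", "0x54"]]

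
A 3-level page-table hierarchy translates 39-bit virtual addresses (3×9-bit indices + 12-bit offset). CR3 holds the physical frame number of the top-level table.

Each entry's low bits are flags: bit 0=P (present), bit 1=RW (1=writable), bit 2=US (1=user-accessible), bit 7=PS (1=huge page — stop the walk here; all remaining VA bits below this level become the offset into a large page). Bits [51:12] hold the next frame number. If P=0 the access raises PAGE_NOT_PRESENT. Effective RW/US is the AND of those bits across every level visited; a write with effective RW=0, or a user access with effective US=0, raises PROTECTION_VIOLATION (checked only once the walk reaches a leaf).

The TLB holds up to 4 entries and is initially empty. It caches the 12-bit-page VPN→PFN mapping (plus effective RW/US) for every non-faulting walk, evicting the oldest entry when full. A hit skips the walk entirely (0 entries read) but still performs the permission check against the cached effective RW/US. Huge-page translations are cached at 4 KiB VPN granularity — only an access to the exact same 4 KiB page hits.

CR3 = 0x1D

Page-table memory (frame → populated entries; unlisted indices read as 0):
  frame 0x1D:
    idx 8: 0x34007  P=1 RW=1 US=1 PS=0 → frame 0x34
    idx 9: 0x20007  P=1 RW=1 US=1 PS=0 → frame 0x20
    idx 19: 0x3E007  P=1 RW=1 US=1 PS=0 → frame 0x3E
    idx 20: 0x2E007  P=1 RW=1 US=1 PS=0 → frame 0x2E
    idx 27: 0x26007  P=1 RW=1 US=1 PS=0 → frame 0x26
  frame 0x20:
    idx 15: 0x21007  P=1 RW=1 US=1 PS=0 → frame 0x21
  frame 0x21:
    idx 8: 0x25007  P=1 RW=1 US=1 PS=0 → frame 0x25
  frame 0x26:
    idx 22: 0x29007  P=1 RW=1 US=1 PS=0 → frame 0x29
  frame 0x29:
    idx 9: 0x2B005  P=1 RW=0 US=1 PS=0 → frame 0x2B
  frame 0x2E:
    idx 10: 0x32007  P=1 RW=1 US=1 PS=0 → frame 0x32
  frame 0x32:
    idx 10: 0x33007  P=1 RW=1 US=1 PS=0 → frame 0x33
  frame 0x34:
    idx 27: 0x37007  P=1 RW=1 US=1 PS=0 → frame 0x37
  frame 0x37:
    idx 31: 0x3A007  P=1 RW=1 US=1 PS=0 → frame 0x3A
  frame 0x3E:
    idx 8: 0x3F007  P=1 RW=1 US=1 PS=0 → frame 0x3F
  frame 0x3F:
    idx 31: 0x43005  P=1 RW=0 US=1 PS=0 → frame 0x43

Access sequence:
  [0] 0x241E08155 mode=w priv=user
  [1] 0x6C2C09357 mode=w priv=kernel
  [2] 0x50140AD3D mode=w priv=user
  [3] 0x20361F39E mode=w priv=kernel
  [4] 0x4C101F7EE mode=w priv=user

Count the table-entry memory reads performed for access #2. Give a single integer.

Trace:
#0 VA=0x241E08155 (w,user):
  L0 @0x1D[9] → 0x20007  P=1,RW=1,US=1,PS=0
  L1 @0x20[15] → 0x21007  P=1,RW=1,US=1,PS=0
  L2 @0x21[8] → 0x25007  P=1,RW=1,US=1,PS=0
  ✓ 0x25155  — 3 lookups
#1 VA=0x6C2C09357 (w,kernel):
  L0 @0x1D[27] → 0x26007  P=1,RW=1,US=1,PS=0
  L1 @0x26[22] → 0x29007  P=1,RW=1,US=1,PS=0
  L2 @0x29[9] → 0x2B005  P=1,RW=0,US=1,PS=0
  → PROTECTION_VIOLATION  (3 entries read)
#2 VA=0x50140AD3D (w,user):
  L0 @0x1D[20] → 0x2E007  P=1,RW=1,US=1,PS=0
  L1 @0x2E[10] → 0x32007  P=1,RW=1,US=1,PS=0
  L2 @0x32[10] → 0x33007  P=1,RW=1,US=1,PS=0
  ✓ 0x33D3D  — 3 lookups
#3 VA=0x20361F39E (w,kernel):
  L0 @0x1D[8] → 0x34007  P=1,RW=1,US=1,PS=0
  L1 @0x34[27] → 0x37007  P=1,RW=1,US=1,PS=0
  L2 @0x37[31] → 0x3A007  P=1,RW=1,US=1,PS=0
  ✓ 0x3A39E  — 3 lookups
#4 VA=0x4C101F7EE (w,user):
  L0 @0x1D[19] → 0x3E007  P=1,RW=1,US=1,PS=0
  L1 @0x3E[8] → 0x3F007  P=1,RW=1,US=1,PS=0
  L2 @0x3F[31] → 0x43005  P=1,RW=0,US=1,PS=0
  → PROTECTION_VIOLATION  (3 entries read)

Entries read for #2: 3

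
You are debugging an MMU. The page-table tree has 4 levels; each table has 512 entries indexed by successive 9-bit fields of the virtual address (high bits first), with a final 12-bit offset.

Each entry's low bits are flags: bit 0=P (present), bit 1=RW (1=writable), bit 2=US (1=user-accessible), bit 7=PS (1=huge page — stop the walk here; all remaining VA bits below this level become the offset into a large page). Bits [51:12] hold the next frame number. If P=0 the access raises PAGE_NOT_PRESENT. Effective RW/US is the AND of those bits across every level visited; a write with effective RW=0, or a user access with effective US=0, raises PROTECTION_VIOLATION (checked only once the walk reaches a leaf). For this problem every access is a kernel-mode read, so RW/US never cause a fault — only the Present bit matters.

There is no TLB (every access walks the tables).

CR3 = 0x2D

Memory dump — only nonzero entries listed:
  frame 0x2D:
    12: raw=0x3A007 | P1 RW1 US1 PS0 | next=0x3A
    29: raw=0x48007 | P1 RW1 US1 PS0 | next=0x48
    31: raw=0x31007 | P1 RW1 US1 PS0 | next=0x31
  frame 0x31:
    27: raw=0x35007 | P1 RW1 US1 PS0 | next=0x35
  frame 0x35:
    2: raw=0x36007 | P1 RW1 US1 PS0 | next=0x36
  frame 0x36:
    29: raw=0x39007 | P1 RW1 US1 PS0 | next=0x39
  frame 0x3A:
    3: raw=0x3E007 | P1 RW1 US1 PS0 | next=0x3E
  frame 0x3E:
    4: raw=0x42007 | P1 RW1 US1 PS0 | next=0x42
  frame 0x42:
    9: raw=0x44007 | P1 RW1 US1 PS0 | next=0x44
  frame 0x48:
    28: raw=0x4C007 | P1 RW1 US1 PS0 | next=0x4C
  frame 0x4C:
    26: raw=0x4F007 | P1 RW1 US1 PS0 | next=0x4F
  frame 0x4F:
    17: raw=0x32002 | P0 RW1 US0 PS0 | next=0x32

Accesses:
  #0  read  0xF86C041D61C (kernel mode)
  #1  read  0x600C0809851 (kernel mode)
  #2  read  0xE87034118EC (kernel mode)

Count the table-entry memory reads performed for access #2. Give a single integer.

Trace:
#0 VA=0xF86C041D61C (r,kernel):
  L0: frame=0x2D idx=31 entry=0x31007 [P=1 RW=1 US=1 PS=0]
  L1: frame=0x31 idx=27 entry=0x35007 [P=1 RW=1 US=1 PS=0]
  L2: frame=0x35 idx=2 entry=0x36007 [P=1 RW=1 US=1 PS=0]
  L3: frame=0x36 idx=29 entry=0x39007 [P=1 RW=1 US=1 PS=0]
  ✓ 0x3961C  — 4 lookups
#1 VA=0x600C0809851 (r,kernel):
  L0: frame=0x2D idx=12 entry=0x3A007 [P=1 RW=1 US=1 PS=0]
  L1: frame=0x3A idx=3 entry=0x3E007 [P=1 RW=1 US=1 PS=0]
  L2: frame=0x3E idx=4 entry=0x42007 [P=1 RW=1 US=1 PS=0]
  L3: frame=0x42 idx=9 entry=0x44007 [P=1 RW=1 US=1 PS=0]
  ✓ 0x44851  — 4 lookups
#2 VA=0xE87034118EC (r,kernel):
  L0: frame=0x2D idx=29 entry=0x48007 [P=1 RW=1 US=1 PS=0]
  L1: frame=0x48 idx=28 entry=0x4C007 [P=1 RW=1 US=1 PS=0]
  L2: frame=0x4C idx=26 entry=0x4F007 [P=1 RW=1 US=1 PS=0]
  L3: frame=0x4F idx=17 entry=0x32002 [P=0 RW=1 US=0 PS=0]
  ✗ PAGE_NOT_PRESENT  [4 reads]

Entries read for #2: 4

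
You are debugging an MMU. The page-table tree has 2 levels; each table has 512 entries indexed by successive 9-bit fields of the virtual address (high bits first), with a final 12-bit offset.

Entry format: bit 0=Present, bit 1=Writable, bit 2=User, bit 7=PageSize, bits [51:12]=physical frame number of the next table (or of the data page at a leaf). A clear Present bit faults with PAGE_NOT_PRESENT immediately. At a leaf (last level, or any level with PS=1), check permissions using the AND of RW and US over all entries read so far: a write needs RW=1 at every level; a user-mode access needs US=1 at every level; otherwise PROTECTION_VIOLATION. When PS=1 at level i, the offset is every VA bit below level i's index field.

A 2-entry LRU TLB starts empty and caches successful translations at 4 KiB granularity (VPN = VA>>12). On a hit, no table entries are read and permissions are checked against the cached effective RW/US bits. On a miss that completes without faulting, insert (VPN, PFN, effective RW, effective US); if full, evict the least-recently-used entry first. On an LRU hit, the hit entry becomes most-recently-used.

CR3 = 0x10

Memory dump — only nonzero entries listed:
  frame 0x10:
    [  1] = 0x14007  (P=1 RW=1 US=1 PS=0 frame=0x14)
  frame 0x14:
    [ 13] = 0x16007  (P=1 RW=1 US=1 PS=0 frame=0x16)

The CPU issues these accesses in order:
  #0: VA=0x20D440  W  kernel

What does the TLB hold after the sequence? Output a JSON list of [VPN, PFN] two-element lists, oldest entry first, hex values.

Walk each access:
#0 VA=0x20D440 (w,kernel):
  L0: frame=0x10 idx=1 entry=0x14007 [P=1 RW=1 US=1 PS=0]
  L1: frame=0x14 idx=13 entry=0x16007 [P=1 RW=1 US=1 PS=0]
  ⇒ phys 0x16440  [2 reads]

TLB: [["0x20D", "0x16"]]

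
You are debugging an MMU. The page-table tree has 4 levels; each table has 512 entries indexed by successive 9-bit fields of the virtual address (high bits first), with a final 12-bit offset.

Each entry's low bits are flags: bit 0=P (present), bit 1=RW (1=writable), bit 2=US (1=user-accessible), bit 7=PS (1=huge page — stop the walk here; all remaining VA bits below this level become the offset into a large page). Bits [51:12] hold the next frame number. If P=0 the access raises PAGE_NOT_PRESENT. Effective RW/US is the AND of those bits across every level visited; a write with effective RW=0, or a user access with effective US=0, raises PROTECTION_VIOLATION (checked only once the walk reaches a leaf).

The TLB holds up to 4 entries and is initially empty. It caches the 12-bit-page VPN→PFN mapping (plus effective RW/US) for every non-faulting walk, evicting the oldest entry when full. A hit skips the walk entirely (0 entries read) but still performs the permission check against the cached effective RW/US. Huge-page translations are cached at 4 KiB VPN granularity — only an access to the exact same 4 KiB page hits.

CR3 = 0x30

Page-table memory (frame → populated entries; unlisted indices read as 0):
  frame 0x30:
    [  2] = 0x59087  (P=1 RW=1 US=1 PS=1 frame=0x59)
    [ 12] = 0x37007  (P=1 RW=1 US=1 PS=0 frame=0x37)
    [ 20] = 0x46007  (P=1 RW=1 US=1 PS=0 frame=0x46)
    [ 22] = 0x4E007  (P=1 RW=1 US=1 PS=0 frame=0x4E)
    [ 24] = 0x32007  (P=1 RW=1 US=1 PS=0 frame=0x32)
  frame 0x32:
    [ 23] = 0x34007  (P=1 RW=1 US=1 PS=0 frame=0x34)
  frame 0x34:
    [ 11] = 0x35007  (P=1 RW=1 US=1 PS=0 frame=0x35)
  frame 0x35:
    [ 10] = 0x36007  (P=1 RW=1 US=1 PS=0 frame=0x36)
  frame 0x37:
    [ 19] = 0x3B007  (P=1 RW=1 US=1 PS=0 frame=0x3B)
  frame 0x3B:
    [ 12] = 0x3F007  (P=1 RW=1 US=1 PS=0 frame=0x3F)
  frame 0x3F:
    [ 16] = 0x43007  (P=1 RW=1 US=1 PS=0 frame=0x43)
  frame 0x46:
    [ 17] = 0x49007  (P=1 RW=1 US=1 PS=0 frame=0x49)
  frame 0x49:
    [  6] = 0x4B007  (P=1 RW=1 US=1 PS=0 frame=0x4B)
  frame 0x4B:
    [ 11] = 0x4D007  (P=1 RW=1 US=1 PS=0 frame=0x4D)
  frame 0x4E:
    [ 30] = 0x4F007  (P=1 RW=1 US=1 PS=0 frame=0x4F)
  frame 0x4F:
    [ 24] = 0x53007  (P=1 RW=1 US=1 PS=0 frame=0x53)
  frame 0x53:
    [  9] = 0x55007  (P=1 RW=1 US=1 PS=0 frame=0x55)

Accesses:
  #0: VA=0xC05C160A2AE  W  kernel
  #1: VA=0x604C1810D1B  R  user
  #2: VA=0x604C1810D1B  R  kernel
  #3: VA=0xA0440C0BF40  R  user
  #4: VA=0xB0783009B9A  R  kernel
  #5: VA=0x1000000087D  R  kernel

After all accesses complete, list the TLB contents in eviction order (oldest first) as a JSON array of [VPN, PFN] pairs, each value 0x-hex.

Trace:
#0 VA=0xC05C160A2AE (w,kernel):
  L0: frame=0x30 idx=24 entry=0x32007 [P=1 RW=1 US=1 PS=0]
  L1: frame=0x32 idx=23 entry=0x34007 [P=1 RW=1 US=1 PS=0]
  L2: frame=0x34 idx=11 entry=0x35007 [P=1 RW=1 US=1 PS=0]
  L3: frame=0x35 idx=10 entry=0x36007 [P=1 RW=1 US=1 PS=0]
  ⇒ phys 0x362AE  [4 reads]
#1 VA=0x604C1810D1B (r,user):
  L0: frame=0x30 idx=12 entry=0x37007 [P=1 RW=1 US=1 PS=0]
  L1: frame=0x37 idx=19 entry=0x3B007 [P=1 RW=1 US=1 PS=0]
  L2: frame=0x3B idx=12 entry=0x3F007 [P=1 RW=1 US=1 PS=0]
  L3: frame=0x3F idx=16 entry=0x43007 [P=1 RW=1 US=1 PS=0]
  ⇒ phys 0x43D1B  [4 reads]
#2 VA=0x604C1810D1B (r,kernel):
  TLB hit vpn=0x604C1810 → PA=0x43D1B
#3 VA=0xA0440C0BF40 (r,user):
  L0: frame=0x30 idx=20 entry=0x46007 [P=1 RW=1 US=1 PS=0]
  L1: frame=0x46 idx=17 entry=0x49007 [P=1 RW=1 US=1 PS=0]
  L2: frame=0x49 idx=6 entry=0x4B007 [P=1 RW=1 US=1 PS=0]
  L3: frame=0x4B idx=11 entry=0x4D007 [P=1 RW=1 US=1 PS=0]
  ⇒ phys 0x4DF40  [4 reads]
#4 VA=0xB0783009B9A (r,kernel):
  L0: frame=0x30 idx=22 entry=0x4E007 [P=1 RW=1 US=1 PS=0]
  L1: frame=0x4E idx=30 entry=0x4F007 [P=1 RW=1 US=1 PS=0]
  L2: frame=0x4F idx=24 entry=0x53007 [P=1 RW=1 US=1 PS=0]
  L3: frame=0x53 idx=9 entry=0x55007 [P=1 RW=1 US=1 PS=0]
  ⇒ phys 0x55B9A  [4 reads]
#5 VA=0x1000000087D (r,kernel):
  L0: frame=0x30 idx=2 entry=0x59087 [P=1 RW=1 US=1 PS=1]
  ⇒ phys 0x5987D (huge @L0)  [1 reads]

TLB: [["0x604C1810", "0x43"], ["0xA0440C0B", "0x4D"], ["0xB0783009", "0x55"], ["0x10000000", "0x59"]]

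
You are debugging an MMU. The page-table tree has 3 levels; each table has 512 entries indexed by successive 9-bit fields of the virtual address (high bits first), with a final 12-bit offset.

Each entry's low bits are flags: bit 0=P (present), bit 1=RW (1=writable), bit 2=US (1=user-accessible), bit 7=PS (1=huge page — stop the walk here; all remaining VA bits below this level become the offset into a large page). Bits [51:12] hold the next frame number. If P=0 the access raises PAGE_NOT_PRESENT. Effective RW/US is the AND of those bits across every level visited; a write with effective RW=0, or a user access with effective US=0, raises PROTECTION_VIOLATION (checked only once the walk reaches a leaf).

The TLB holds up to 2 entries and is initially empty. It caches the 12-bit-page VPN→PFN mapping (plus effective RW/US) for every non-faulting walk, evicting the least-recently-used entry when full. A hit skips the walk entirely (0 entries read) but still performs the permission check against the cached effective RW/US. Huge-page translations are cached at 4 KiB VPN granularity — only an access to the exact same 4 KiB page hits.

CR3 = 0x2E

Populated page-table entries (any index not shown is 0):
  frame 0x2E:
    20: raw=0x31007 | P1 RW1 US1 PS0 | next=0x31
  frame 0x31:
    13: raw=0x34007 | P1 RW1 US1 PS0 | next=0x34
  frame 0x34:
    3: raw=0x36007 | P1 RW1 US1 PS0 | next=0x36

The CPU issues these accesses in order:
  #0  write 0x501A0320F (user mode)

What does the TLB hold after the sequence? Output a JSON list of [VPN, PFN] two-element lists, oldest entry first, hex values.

Walk each access:
#0 VA=0x501A0320F (w,user):
  L0 @0x2E[20] → 0x31007  P=1,RW=1,US=1,PS=0
  L1 @0x31[13] → 0x34007  P=1,RW=1,US=1,PS=0
  L2 @0x34[3] → 0x36007  P=1,RW=1,US=1,PS=0
  ✓ 0x3620F  — 3 lookups

TLB: [["0x501A03", "0x36"]]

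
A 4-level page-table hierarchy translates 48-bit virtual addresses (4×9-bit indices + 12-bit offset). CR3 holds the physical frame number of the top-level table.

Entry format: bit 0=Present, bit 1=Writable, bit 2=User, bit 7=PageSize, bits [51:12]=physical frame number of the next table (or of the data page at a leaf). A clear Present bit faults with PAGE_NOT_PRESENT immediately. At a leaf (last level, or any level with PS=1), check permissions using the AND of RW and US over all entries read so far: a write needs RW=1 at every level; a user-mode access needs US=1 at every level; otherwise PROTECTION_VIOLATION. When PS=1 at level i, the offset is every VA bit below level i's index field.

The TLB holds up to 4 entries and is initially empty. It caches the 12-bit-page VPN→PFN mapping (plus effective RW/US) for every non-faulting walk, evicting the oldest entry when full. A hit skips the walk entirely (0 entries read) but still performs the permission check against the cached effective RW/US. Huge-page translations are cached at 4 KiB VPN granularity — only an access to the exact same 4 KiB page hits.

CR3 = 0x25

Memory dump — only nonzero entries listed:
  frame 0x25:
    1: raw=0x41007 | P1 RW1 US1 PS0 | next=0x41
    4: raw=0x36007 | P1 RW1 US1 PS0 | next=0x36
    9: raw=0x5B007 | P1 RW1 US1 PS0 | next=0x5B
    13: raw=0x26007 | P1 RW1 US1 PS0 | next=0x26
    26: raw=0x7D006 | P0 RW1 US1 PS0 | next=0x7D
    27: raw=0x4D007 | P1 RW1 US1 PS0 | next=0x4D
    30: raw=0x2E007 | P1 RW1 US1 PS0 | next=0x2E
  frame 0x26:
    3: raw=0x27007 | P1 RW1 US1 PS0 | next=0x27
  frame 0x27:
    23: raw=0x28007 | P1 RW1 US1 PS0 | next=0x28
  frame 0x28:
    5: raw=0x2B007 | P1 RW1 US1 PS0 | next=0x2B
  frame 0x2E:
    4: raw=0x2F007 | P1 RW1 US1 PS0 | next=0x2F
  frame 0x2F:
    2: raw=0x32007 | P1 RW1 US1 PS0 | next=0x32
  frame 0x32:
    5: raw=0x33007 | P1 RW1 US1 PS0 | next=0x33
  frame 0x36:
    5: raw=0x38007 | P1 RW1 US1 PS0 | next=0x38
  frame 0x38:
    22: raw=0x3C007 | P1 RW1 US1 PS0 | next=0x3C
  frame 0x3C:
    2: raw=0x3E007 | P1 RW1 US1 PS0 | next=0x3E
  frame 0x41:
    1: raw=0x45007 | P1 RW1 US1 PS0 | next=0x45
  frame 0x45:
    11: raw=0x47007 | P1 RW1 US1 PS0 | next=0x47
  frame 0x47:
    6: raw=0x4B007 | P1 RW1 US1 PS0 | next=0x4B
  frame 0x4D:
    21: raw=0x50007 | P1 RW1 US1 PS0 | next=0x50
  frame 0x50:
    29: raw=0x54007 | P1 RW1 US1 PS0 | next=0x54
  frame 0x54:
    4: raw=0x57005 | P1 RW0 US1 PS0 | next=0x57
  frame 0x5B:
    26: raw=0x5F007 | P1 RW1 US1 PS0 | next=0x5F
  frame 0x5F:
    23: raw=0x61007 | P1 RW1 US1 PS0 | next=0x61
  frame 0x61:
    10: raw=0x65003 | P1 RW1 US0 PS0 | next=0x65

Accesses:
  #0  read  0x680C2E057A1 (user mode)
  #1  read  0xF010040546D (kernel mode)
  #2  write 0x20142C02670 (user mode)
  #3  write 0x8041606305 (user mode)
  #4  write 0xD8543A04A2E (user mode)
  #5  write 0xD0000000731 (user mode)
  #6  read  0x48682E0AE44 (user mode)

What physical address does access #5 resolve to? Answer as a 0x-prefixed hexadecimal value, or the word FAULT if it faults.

Walk each access:
#0 VA=0x680C2E057A1 (r,user):
  L0 @0x25[13] → 0x26007  P=1,RW=1,US=1,PS=0
  L1 @0x26[3] → 0x27007  P=1,RW=1,US=1,PS=0
  L2 @0x27[23] → 0x28007  P=1,RW=1,US=1,PS=0
  L3 @0x28[5] → 0x2B007  P=1,RW=1,US=1,PS=0
  ⇒ phys 0x2B7A1  [4 reads]
#1 VA=0xF010040546D (r,kernel):
  L0 @0x25[30] → 0x2E007  P=1,RW=1,US=1,PS=0
  L1 @0x2E[4] → 0x2F007  P=1,RW=1,US=1,PS=0
  L2 @0x2F[2] → 0x32007  P=1,RW=1,US=1,PS=0
  L3 @0x32[5] → 0x33007  P=1,RW=1,US=1,PS=0
  ⇒ phys 0x3346D  [4 reads]
#2 VA=0x20142C02670 (w,user):
  L0 @0x25[4] → 0x36007  P=1,RW=1,US=1,PS=0
  L1 @0x36[5] → 0x38007  P=1,RW=1,US=1,PS=0
  L2 @0x38[22] → 0x3C007  P=1,RW=1,US=1,PS=0
  L3 @0x3C[2] → 0x3E007  P=1,RW=1,US=1,PS=0
  ⇒ phys 0x3E670  [4 reads]
#3 VA=0x8041606305 (w,user):
  L0 @0x25[1] → 0x41007  P=1,RW=1,US=1,PS=0
  L1 @0x41[1] → 0x45007  P=1,RW=1,US=1,PS=0
  L2 @0x45[11] → 0x47007  P=1,RW=1,US=1,PS=0
  L3 @0x47[6] → 0x4B007  P=1,RW=1,US=1,PS=0
  ⇒ phys 0x4B305  [4 reads]
#4 VA=0xD8543A04A2E (w,user):
  L0 @0x25[27] → 0x4D007  P=1,RW=1,US=1,PS=0
  L1 @0x4D[21] → 0x50007  P=1,RW=1,US=1,PS=0
  L2 @0x50[29] → 0x54007  P=1,RW=1,US=1,PS=0
  L3 @0x54[4] → 0x57005  P=1,RW=0,US=1,PS=0
  → PROTECTION_VIOLATION  (4 entries read)
#5 VA=0xD0000000731 (w,user):
  L0 @0x25[26] → 0x7D006  P=0,RW=1,US=1,PS=0
  → PAGE_NOT_PRESENT  (1 entries read)
#6 VA=0x48682E0AE44 (r,user):
  L0 @0x25[9] → 0x5B007  P=1,RW=1,US=1,PS=0
  L1 @0x5B[26] → 0x5F007  P=1,RW=1,US=1,PS=0
  L2 @0x5F[23] → 0x61007  P=1,RW=1,US=1,PS=0
  L3 @0x61[10] → 0x65003  P=1,RW=1,US=0,PS=0
  → PROTECTION_VIOLATION  (4 entries read)

Access #5 PA: FAULT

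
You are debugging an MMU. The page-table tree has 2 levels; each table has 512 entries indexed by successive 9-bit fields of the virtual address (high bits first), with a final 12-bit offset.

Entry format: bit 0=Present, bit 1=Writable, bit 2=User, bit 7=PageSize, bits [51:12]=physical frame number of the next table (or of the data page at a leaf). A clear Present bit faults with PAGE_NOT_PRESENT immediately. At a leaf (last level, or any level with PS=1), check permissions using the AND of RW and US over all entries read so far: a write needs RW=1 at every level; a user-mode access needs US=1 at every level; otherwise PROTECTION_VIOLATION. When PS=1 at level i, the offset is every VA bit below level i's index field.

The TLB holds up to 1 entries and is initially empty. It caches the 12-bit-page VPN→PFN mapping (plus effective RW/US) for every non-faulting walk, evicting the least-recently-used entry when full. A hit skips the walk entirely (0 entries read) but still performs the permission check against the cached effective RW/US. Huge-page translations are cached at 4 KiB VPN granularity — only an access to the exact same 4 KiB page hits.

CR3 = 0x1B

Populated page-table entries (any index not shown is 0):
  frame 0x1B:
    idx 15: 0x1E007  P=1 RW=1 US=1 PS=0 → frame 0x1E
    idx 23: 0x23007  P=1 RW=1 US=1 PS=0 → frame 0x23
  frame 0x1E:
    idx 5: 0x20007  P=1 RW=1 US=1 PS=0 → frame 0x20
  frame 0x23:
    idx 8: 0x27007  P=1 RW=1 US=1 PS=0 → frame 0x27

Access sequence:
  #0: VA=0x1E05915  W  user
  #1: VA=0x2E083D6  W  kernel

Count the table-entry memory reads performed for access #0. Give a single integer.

Walk each access:
#0 VA=0x1E05915 (w,user):
  [0] read 0x1B idx=15: raw=0x1E007 flags P=1 W=1 U=1 S=0
  [1] read 0x1E idx=5: raw=0x20007 flags P=1 W=1 U=1 S=0
  ⇒ phys 0x20915  [2 reads]
#1 VA=0x2E083D6 (w,kernel):
  [0] read 0x1B idx=23: raw=0x23007 flags P=1 W=1 U=1 S=0
  [1] read 0x23 idx=8: raw=0x27007 flags P=1 W=1 U=1 S=0
  ⇒ phys 0x273D6  [2 reads]

Entries read for #0: 2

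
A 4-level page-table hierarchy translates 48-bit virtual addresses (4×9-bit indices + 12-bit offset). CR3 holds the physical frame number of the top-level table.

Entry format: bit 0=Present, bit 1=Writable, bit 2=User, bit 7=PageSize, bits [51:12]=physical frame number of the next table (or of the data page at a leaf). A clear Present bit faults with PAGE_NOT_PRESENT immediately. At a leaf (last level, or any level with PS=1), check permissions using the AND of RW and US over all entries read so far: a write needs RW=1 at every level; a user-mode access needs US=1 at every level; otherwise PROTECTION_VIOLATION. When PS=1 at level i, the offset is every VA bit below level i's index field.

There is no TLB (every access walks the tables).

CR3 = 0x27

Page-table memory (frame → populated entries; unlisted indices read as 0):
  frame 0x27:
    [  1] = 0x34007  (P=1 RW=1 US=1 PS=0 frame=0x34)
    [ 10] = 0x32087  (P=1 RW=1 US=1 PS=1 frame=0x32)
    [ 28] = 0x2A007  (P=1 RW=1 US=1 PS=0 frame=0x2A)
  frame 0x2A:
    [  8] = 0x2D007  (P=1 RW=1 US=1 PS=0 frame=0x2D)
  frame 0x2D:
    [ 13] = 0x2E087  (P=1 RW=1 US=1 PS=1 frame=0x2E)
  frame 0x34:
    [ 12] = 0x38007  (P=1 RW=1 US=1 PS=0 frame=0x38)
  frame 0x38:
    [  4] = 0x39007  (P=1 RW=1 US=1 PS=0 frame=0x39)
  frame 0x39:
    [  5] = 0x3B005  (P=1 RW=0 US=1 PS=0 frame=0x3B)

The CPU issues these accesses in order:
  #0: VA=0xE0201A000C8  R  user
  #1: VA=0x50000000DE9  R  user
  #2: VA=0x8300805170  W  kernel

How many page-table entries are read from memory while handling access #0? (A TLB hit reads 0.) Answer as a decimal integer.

Trace:
#0 VA=0xE0201A000C8 (r,user):
  [0] read 0x27 idx=28: raw=0x2A007 flags P=1 W=1 U=1 S=0
  [1] read 0x2A idx=8: raw=0x2D007 flags P=1 W=1 U=1 S=0
  [2] read 0x2D idx=13: raw=0x2E087 flags P=1 W=1 U=1 S=1
  ✓ 0x2E0C8 (huge @L2)  — 3 lookups
#1 VA=0x50000000DE9 (r,user):
  [0] read 0x27 idx=10: raw=0x32087 flags P=1 W=1 U=1 S=1
  ✓ 0x32DE9 (huge @L0)  — 1 lookups
#2 VA=0x8300805170 (w,kernel):
  [0] read 0x27 idx=1: raw=0x34007 flags P=1 W=1 U=1 S=0
  [1] read 0x34 idx=12: raw=0x38007 flags P=1 W=1 U=1 S=0
  [2] read 0x38 idx=4: raw=0x39007 flags P=1 W=1 U=1 S=0
  [3] read 0x39 idx=5: raw=0x3B005 flags P=1 W=0 U=1 S=0
  ⇒ fault: PROTECTION_VIOLATION  — 4 lookups

Entries read for #0: 3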